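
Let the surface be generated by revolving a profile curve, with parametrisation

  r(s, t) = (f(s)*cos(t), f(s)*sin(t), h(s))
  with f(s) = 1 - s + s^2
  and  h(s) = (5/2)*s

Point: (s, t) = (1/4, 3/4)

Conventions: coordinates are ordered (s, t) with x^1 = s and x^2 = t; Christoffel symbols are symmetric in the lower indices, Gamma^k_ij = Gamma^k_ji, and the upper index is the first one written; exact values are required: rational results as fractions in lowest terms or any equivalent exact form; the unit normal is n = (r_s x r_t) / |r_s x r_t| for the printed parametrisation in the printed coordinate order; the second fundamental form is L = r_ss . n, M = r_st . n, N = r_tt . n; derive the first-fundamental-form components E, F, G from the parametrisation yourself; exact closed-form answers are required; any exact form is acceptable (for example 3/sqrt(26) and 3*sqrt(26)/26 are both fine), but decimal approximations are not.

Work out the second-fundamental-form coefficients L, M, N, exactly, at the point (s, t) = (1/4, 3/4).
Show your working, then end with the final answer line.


f = 13/16, f' = -1/2, f'' = 2, h' = 5/2, h'' = 0
E = 13/2, F = 0, G = 169/256; answer radicand W^2 = 13/2
unnormalised second-form numerators: l = -5, m = 0, n = 65/32; L = l/sqrt(13/2), and similarly M = m/sqrt(W^2), N = n/sqrt(W^2)

Answer: L = -5*sqrt(26)/13, M = 0, N = 5*sqrt(26)/32


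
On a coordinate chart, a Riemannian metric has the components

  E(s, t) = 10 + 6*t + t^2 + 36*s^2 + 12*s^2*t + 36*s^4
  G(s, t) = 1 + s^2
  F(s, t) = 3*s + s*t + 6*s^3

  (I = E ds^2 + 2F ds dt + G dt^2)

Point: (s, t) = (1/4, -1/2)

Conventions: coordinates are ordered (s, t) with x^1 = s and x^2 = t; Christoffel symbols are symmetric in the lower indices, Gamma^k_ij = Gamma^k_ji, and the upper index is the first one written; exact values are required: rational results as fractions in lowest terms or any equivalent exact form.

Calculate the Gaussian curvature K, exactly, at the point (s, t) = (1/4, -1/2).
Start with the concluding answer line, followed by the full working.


Answer: K = -4096/356409

E = 593/64, F = 23/32, G = 17/16, EG - F^2 = 597/64 at the point
E_s = 69/4, E_t = 23/4, F_s = 29/8, F_t = 1/4, G_s = 1/2, G_t = 0
E_tt = 2, F_st = 1, G_ss = 2
Compute both Brioschi determinants and normalise by (EG - F^2)^2.
M1 = [[-E_tt/2 + F_st - G_ss/2, E_s/2, F_s - E_t/2], [F_t - G_s/2, E, F], [G_t/2, F, G]] = [[-1, 69/8, 3/4], [0, 593/64, 23/32], [0, 23/32, 17/16]]; det M1 = -597/64
M2 = [[0, E_t/2, G_s/2], [E_t/2, E, F], [G_s/2, F, G]] = [[0, 23/8, 1/4], [23/8, 593/64, 23/32], [1/4, 23/32, 17/16]]; det M2 = -533/64
det M1 - det M2 = -1; K = -1 / (597/64)^2 = -4096/356409


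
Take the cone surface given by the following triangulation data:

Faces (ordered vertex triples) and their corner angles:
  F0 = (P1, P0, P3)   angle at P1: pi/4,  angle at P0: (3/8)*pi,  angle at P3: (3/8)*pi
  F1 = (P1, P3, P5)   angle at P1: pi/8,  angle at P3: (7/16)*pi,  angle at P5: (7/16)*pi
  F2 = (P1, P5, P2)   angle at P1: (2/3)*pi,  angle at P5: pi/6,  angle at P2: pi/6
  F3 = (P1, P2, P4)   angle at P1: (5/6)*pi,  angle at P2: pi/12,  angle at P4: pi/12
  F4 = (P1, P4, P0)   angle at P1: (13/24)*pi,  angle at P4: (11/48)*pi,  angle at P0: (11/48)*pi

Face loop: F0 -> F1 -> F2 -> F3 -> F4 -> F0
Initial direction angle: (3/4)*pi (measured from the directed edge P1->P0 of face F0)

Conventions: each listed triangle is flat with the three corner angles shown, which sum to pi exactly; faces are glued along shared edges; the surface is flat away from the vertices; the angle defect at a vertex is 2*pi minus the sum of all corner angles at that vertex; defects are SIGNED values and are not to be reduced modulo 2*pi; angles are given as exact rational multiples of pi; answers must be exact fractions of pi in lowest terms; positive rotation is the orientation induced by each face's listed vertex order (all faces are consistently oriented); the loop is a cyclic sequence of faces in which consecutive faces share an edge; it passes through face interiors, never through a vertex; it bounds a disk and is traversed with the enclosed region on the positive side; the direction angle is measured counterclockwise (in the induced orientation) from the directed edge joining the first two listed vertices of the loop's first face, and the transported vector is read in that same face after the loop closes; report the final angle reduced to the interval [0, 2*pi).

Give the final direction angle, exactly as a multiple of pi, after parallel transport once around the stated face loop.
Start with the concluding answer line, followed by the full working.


Answer: final direction angle = pi/3

enclosed vertex P1: corner angles sum to (29/12)*pi, defect = 2*pi - (29/12)*pi = (-5/12)*pi
final direction = starting direction + enclosed defect total, reduced mod 2*pi (induced orientation)
final angle = (3/4)*pi - (5/12)*pi = pi/3 (mod 2*pi)


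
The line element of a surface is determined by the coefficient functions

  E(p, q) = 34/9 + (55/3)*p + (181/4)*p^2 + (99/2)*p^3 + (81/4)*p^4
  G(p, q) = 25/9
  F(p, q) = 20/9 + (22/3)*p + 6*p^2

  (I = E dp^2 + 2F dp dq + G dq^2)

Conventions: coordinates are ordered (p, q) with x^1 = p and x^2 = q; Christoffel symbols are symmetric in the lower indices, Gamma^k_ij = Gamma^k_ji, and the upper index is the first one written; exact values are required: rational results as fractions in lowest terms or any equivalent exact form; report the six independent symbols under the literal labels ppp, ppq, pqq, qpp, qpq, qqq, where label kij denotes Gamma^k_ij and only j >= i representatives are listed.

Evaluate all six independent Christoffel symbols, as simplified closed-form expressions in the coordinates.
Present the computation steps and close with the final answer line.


E = 34/9 + (55/3)*p + (181/4)*p^2 + (99/2)*p^3 + (81/4)*p^4; F = 20/9 + (22/3)*p + 6*p^2; G = 25/9
Gamma^k_ij = (1/2) g^{kl} (d_i g_jl + d_j g_il - d_l g_ij), with g^inv = (1/(EG-F^2)) [[G, -F], [-F, E]]
first partials: E_p = 55/3 + (181/2)*p + (297/2)*p^2 + 81*p^3, E_q = 0, F_p = 22/3 + 12*p, F_q = 0, G_p = 0, G_q = 0
D = EG - F^2 = 50/9 + (55/3)*p + (181/4)*p^2 + (99/2)*p^3 + (81/4)*p^4
expanded: Gamma^p_pp = (G E_p - 2F F_p + F E_q)/(2D), Gamma^p_pq = (G E_q - F G_p)/(2D), Gamma^p_qq = (2G F_q - G G_p - F G_q)/(2D), Gamma^q_pp = (2E F_p - E E_q - F E_p)/(2D), Gamma^q_pq = (E G_p - F E_q)/(2D), Gamma^q_qq = (E G_q - 2F F_q + F G_p)/(2D); substitute and cancel common factors

Answer: Gamma_ppp = (1458*p^3 + 2673*p^2 + 1629*p + 330)/(729*p^4 + 1782*p^3 + 1629*p^2 + 660*p + 200), Gamma_ppq = 0, Gamma_pqq = 0, Gamma_qpp = (432*p + 264)/(729*p^4 + 1782*p^3 + 1629*p^2 + 660*p + 200), Gamma_qpq = 0, Gamma_qqq = 0


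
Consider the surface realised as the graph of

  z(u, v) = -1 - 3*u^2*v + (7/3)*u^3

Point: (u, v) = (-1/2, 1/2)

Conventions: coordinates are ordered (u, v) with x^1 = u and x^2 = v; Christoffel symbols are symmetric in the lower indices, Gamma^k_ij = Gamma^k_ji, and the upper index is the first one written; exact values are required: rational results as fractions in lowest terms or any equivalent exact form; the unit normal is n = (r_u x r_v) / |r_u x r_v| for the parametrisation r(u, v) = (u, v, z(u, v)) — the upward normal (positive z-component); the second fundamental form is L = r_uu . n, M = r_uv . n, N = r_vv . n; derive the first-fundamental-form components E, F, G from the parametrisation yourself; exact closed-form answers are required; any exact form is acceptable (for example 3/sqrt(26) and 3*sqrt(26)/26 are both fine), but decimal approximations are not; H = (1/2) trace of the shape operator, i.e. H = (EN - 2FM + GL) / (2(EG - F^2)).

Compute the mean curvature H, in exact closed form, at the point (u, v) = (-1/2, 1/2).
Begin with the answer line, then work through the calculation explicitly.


Answer: H = -8*sqrt(194)/9409

z_u = 13/4, z_v = -3/4, z_uu = -10, z_uv = 3, z_vv = 0
E = 185/16, F = -39/16, G = 25/16; answer radicand W^2 = 97/8
unnormalised second-form numerators: l = -10, m = 3, n = 0; L = l/sqrt(97/8), and similarly M = m/sqrt(W^2), N = n/sqrt(W^2)
H = (E*n - 2*F*m + G*l) / (2*(EG - F^2)*sqrt(W^2)); E*n - 2*F*m + G*l = -1, EG - F^2 = 97/8, so H = (-4/97)/sqrt(97/8)


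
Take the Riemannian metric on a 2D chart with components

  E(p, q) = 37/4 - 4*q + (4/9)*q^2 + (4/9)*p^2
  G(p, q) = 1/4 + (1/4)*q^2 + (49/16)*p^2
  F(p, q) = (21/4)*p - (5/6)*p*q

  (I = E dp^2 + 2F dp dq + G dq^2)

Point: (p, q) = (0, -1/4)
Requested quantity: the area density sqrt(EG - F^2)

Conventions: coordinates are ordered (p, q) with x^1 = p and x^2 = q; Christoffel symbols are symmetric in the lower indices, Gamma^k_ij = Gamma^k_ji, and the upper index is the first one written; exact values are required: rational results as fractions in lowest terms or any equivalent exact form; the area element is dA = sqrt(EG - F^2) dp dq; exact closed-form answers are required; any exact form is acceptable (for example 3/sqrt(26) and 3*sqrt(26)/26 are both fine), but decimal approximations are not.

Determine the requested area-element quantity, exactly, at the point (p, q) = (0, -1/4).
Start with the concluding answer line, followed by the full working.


Answer: sqrt(EG - F^2) = sqrt(6290)/48

E = 185/18, F = 0, G = 17/64; EG - F^2 = 3145/1152


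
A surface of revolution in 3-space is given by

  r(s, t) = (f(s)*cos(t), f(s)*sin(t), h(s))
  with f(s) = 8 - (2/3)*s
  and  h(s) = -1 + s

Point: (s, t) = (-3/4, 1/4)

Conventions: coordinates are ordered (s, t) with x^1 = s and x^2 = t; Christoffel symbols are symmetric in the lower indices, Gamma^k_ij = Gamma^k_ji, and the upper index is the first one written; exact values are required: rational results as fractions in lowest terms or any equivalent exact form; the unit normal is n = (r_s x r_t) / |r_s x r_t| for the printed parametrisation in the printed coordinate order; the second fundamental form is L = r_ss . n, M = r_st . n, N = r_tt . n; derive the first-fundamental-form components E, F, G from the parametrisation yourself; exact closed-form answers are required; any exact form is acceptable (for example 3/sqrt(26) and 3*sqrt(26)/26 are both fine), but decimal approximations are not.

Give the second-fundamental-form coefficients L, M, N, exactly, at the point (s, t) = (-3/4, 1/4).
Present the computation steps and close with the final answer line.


f = 17/2, f' = -2/3, f'' = 0, h' = 1, h'' = 0
E = 13/9, F = 0, G = 289/4; answer radicand W^2 = 13/9
unnormalised second-form numerators: l = 0, m = 0, n = 17/2; L = l/sqrt(13/9), and similarly M = m/sqrt(W^2), N = n/sqrt(W^2)

Answer: L = 0, M = 0, N = 51*sqrt(13)/26


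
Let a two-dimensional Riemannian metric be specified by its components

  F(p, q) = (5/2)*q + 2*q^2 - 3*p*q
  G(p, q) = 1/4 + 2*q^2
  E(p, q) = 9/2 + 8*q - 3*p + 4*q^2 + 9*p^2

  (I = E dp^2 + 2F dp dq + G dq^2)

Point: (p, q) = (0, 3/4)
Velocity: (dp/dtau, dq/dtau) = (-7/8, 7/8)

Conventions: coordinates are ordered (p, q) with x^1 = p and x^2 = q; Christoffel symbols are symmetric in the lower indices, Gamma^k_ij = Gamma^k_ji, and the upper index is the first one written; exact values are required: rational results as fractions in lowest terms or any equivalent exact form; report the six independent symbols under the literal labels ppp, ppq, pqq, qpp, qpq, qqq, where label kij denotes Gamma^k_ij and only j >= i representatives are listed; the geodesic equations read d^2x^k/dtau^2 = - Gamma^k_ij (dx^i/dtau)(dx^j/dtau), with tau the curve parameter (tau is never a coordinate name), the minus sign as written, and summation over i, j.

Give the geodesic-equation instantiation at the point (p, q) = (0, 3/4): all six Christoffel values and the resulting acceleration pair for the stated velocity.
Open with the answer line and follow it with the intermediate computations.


Answer: Gamma_ppp = 274/91, Gamma_ppq = 44/39, Gamma_pqq = 14/39, Gamma_qpp = -1210/91, Gamma_qpq = -32/13, Gamma_qqq = 4/13; accelerations (d^2p/dtau^2, d^2q/dtau^2) = (-133/156, 2569/416)

E = 51/4, F = 3, G = 11/8 at the point
E_p = -3, E_q = 14, F_p = -9/4, F_q = 11/2, G_p = 0, G_q = 3
EG - F^2 = 273/32;  g^inv = (32/273) * [[11/8, -3], [-3, 51/4]]
first-kind symbols [ij,l] = (1/2)(d_i g_jl + d_j g_il - d_l g_ij): [pp,p] = E_p/2 = -3/2, [pp,q] = F_p - E_q/2 = -37/4, [pq,p] = E_q/2 = 7, [pq,q] = G_p/2 = 0, [qq,p] = F_q - G_p/2 = 11/2, [qq,q] = G_q/2 = 3/2
Gamma^p_ij = (G*[ij,p] - F*[ij,q])/(EG - F^2), Gamma^q_ij = (E*[ij,q] - F*[ij,p])/(EG - F^2)
Gamma_ppp = 274/91, Gamma_ppq = 44/39, Gamma_pqq = 14/39, Gamma_qpp = -1210/91, Gamma_qpq = -32/13, Gamma_qqq = 4/13
d^2p/dtau^2 = -(Gamma_ppp*(-7/8)^2 + 2*Gamma_ppq*(-7/8)*(7/8) + Gamma_pqq*(7/8)^2) = -133/156
d^2q/dtau^2 = -(Gamma_qpp*(-7/8)^2 + 2*Gamma_qpq*(-7/8)*(7/8) + Gamma_qqq*(7/8)^2) = 2569/416


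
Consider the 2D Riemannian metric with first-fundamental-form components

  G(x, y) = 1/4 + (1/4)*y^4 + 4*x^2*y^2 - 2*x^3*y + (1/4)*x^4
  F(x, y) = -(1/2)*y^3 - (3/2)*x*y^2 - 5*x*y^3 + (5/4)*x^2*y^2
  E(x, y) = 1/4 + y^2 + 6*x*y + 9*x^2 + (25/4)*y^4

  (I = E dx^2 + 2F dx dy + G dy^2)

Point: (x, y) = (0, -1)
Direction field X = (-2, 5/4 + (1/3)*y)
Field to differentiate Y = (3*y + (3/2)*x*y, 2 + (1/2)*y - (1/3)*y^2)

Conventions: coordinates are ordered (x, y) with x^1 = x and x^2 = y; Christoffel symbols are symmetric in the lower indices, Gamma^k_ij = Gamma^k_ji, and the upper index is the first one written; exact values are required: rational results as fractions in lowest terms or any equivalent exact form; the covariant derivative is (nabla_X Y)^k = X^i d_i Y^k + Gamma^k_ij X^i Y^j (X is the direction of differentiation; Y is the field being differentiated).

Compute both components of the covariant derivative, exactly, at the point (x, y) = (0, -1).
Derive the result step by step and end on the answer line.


E = 15/2, F = 1/2, G = 1/2 at the point
E_x = -6, E_y = -27, F_x = 7/2, F_y = -3/2, G_x = 0, G_y = -1
EG - F^2 = 7/2;  g^inv = (2/7) * [[1/2, -1/2], [-1/2, 15/2]]
first-kind symbols [ij,l] = (1/2)(d_i g_jl + d_j g_il - d_l g_ij): [xx,x] = E_x/2 = -3, [xx,y] = F_x - E_y/2 = 17, [xy,x] = E_y/2 = -27/2, [xy,y] = G_x/2 = 0, [yy,x] = F_y - G_x/2 = -3/2, [yy,y] = G_y/2 = -1/2
Gamma^x_ij = (G*[ij,x] - F*[ij,y])/(EG - F^2), Gamma^y_ij = (E*[ij,y] - F*[ij,x])/(EG - F^2)
Gamma_xxx = -20/7, Gamma_xxy = -27/14, Gamma_xyy = -1/7, Gamma_yxx = 258/7, Gamma_yxy = 27/14, Gamma_yyy = -6/7
X = (-2, 11/12), Y = (-3, 7/6) at the point

Answer: (nabla_X Y)^x = -439/252, (nabla_X Y)^y = 13324/63


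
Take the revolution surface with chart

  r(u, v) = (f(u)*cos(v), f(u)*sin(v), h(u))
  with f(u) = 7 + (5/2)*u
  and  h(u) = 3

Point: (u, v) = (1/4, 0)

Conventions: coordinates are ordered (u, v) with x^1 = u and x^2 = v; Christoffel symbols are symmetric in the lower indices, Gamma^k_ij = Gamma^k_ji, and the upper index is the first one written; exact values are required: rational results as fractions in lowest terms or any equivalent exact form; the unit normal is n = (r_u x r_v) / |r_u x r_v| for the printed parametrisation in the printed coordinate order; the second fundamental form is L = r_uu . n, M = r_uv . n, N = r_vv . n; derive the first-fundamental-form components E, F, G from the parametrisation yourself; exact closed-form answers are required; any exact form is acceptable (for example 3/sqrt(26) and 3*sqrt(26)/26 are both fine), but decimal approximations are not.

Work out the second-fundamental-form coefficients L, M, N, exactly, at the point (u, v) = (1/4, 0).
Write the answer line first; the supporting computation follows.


Answer: L = 0, M = 0, N = 0

f = 61/8, f' = 5/2, f'' = 0, h' = 0, h'' = 0
E = 25/4, F = 0, G = 3721/64; answer radicand W^2 = 25/4
unnormalised second-form numerators: l = 0, m = 0, n = 0; L = l/sqrt(25/4), and similarly M = m/sqrt(W^2), N = n/sqrt(W^2)


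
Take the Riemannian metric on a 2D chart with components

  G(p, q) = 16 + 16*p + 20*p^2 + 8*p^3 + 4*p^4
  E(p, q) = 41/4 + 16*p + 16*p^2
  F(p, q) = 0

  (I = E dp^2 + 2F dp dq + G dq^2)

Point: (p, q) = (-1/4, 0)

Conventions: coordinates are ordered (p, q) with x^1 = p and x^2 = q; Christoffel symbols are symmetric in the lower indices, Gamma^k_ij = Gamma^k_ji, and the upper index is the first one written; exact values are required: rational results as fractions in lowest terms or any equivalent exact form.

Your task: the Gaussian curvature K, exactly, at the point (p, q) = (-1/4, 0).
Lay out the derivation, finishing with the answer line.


E = 29/4, F = 0, G = 841/64, EG - F^2 = 24389/256 at the point
E_p = 8, E_q = 0, F_p = 0, F_q = 0, G_p = 29/4, G_q = 0
E_qq = 0, F_pq = 0, G_pp = 31
Apply the Brioschi formula K = (det M1 - det M2)/(EG - F^2)^2 over the derivative matrices of E, F, G.
M1 = [[-E_qq/2 + F_pq - G_pp/2, E_p/2, F_p - E_q/2], [F_q - G_p/2, E, F], [G_q/2, F, G]] = [[-31/2, 4, 0], [-29/8, 29/4, 0], [0, 0, 841/64]]; det M1 = -658503/512
M2 = [[0, E_q/2, G_p/2], [E_q/2, E, F], [G_p/2, F, G]] = [[0, 0, 29/8], [0, 29/4, 0], [29/8, 0, 841/64]]; det M2 = -24389/256
det M1 - det M2 = -609725/512; K = -609725/512 / (24389/256)^2 = -3200/24389

Answer: K = -3200/24389


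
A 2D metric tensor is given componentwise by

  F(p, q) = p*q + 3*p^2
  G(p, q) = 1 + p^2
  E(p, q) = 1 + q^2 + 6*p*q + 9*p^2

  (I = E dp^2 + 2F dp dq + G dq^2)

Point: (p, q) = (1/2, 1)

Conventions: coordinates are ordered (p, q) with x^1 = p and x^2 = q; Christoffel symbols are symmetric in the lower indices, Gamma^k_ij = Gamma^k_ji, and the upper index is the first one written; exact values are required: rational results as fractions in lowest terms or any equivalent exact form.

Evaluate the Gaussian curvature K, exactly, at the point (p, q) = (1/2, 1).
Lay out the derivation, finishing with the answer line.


E = 29/4, F = 5/4, G = 5/4, EG - F^2 = 15/2 at the point
E_p = 15, E_q = 5, F_p = 4, F_q = 1/2, G_p = 1, G_q = 0
E_qq = 2, F_pq = 1, G_pp = 2
K follows from Brioschi's formula, (det M1 - det M2)/(EG - F^2)^2.
M1 = [[-E_qq/2 + F_pq - G_pp/2, E_p/2, F_p - E_q/2], [F_q - G_p/2, E, F], [G_q/2, F, G]] = [[-1, 15/2, 3/2], [0, 29/4, 5/4], [0, 5/4, 5/4]]; det M1 = -15/2
M2 = [[0, E_q/2, G_p/2], [E_q/2, E, F], [G_p/2, F, G]] = [[0, 5/2, 1/2], [5/2, 29/4, 5/4], [1/2, 5/4, 5/4]]; det M2 = -13/2
det M1 - det M2 = -1; K = -1 / (15/2)^2 = -4/225

Answer: K = -4/225


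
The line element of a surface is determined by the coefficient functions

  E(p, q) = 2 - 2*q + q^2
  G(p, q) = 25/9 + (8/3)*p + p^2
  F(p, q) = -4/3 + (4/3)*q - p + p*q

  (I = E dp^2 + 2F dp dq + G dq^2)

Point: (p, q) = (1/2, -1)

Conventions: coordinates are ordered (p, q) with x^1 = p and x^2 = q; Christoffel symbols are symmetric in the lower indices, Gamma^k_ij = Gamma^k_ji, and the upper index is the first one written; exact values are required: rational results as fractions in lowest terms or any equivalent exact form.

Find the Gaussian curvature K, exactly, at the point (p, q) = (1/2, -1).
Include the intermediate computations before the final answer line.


E = 5, F = -11/3, G = 157/36, EG - F^2 = 301/36 at the point
E_p = 0, E_q = -4, F_p = -2, F_q = 11/6, G_p = 11/3, G_q = 0
E_qq = 2, F_pq = 1, G_pp = 2
Using the Brioschi determinant formula for K from the metric derivatives:
M1 = [[-E_qq/2 + F_pq - G_pp/2, E_p/2, F_p - E_q/2], [F_q - G_p/2, E, F], [G_q/2, F, G]] = [[-1, 0, 0], [0, 5, -11/3], [0, -11/3, 157/36]]; det M1 = -301/36
M2 = [[0, E_q/2, G_p/2], [E_q/2, E, F], [G_p/2, F, G]] = [[0, -2, 11/6], [-2, 5, -11/3], [11/6, -11/3, 157/36]]; det M2 = -265/36
det M1 - det M2 = -1; K = -1 / (301/36)^2 = -1296/90601

Answer: K = -1296/90601


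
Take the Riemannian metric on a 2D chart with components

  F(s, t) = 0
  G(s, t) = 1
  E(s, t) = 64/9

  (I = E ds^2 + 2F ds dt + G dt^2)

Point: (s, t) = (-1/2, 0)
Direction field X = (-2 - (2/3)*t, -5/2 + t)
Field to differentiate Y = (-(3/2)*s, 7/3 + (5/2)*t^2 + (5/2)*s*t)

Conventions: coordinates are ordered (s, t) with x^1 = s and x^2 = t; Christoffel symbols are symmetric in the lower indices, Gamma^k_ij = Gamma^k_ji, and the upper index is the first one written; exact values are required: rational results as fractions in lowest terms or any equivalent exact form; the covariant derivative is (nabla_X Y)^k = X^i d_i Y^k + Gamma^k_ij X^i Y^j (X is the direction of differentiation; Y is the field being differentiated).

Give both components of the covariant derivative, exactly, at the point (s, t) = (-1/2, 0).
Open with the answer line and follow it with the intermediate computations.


Answer: (nabla_X Y)^s = 3, (nabla_X Y)^t = 25/8

E = 64/9, F = 0, G = 1 at the point
E_s = 0, E_t = 0, F_s = 0, F_t = 0, G_s = 0, G_t = 0
EG - F^2 = 64/9;  g^inv = (9/64) * [[1, 0], [0, 64/9]]
first-kind symbols [ij,l] = (1/2)(d_i g_jl + d_j g_il - d_l g_ij): [ss,s] = E_s/2 = 0, [ss,t] = F_s - E_t/2 = 0, [st,s] = E_t/2 = 0, [st,t] = G_s/2 = 0, [tt,s] = F_t - G_s/2 = 0, [tt,t] = G_t/2 = 0
Gamma^s_ij = (G*[ij,s] - F*[ij,t])/(EG - F^2), Gamma^t_ij = (E*[ij,t] - F*[ij,s])/(EG - F^2)
Gamma_sss = 0, Gamma_sst = 0, Gamma_stt = 0, Gamma_tss = 0, Gamma_tst = 0, Gamma_ttt = 0
X = (-2, -5/2), Y = (3/4, 7/3) at the point


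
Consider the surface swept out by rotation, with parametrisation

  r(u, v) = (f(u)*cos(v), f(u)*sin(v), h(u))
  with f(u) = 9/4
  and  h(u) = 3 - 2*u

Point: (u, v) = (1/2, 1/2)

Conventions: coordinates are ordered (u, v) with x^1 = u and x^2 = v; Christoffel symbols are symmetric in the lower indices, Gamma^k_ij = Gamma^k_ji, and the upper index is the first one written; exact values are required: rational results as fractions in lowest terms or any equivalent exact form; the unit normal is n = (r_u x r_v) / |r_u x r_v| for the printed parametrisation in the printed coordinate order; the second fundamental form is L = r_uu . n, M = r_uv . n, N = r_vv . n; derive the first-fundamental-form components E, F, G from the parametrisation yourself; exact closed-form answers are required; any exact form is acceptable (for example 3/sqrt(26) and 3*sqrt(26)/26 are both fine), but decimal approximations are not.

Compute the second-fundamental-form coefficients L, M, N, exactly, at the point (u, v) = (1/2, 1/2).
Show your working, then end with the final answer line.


f = 9/4, f' = 0, f'' = 0, h' = -2, h'' = 0
E = 4, F = 0, G = 81/16; answer radicand W^2 = 4
unnormalised second-form numerators: l = 0, m = 0, n = -9/2; L = l/sqrt(4), and similarly M = m/sqrt(W^2), N = n/sqrt(W^2)

Answer: L = 0, M = 0, N = -9/4


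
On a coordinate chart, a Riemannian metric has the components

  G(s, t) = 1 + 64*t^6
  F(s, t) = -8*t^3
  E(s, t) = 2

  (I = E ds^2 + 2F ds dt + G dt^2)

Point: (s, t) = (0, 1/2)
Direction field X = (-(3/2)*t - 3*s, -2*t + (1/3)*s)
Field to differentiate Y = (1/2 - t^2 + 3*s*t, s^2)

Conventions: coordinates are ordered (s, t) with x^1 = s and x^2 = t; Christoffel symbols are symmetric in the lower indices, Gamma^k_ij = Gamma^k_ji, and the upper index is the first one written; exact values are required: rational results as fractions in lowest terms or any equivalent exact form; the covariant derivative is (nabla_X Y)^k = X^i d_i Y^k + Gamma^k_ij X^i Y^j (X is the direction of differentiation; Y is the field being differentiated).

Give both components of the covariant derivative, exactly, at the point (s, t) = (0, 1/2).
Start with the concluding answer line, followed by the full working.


Answer: (nabla_X Y)^s = -1/8, (nabla_X Y)^t = 0

E = 2, F = -1, G = 2 at the point
E_s = 0, E_t = 0, F_s = 0, F_t = -6, G_s = 0, G_t = 12
EG - F^2 = 3;  g^inv = (1/3) * [[2, 1], [1, 2]]
first-kind symbols [ij,l] = (1/2)(d_i g_jl + d_j g_il - d_l g_ij): [ss,s] = E_s/2 = 0, [ss,t] = F_s - E_t/2 = 0, [st,s] = E_t/2 = 0, [st,t] = G_s/2 = 0, [tt,s] = F_t - G_s/2 = -6, [tt,t] = G_t/2 = 6
Gamma^s_ij = (G*[ij,s] - F*[ij,t])/(EG - F^2), Gamma^t_ij = (E*[ij,t] - F*[ij,s])/(EG - F^2)
Gamma_sss = 0, Gamma_sst = 0, Gamma_stt = -2, Gamma_tss = 0, Gamma_tst = 0, Gamma_ttt = 2
X = (-3/4, -1), Y = (1/4, 0) at the point


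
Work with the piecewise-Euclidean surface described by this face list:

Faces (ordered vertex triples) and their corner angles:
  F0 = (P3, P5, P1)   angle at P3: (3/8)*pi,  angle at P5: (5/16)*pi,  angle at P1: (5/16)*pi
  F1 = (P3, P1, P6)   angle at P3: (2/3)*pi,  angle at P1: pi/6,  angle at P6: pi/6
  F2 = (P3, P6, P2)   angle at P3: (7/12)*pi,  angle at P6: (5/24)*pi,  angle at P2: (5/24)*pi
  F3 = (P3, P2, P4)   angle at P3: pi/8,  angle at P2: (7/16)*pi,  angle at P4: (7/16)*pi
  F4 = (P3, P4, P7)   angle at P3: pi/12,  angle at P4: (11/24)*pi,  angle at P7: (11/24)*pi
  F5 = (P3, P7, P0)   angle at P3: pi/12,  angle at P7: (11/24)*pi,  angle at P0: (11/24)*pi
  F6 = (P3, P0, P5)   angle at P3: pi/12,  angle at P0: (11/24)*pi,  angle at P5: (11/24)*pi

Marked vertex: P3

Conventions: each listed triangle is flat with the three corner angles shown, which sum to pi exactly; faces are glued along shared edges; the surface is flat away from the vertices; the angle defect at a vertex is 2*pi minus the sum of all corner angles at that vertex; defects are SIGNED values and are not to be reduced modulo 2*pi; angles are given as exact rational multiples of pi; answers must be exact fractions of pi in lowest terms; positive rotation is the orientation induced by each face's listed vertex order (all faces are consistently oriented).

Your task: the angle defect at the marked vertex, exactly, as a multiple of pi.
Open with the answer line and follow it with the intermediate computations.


Answer: defect(P3) = 0

Sum of corner angles at P3: 2*pi
defect = 2*pi - 2*pi


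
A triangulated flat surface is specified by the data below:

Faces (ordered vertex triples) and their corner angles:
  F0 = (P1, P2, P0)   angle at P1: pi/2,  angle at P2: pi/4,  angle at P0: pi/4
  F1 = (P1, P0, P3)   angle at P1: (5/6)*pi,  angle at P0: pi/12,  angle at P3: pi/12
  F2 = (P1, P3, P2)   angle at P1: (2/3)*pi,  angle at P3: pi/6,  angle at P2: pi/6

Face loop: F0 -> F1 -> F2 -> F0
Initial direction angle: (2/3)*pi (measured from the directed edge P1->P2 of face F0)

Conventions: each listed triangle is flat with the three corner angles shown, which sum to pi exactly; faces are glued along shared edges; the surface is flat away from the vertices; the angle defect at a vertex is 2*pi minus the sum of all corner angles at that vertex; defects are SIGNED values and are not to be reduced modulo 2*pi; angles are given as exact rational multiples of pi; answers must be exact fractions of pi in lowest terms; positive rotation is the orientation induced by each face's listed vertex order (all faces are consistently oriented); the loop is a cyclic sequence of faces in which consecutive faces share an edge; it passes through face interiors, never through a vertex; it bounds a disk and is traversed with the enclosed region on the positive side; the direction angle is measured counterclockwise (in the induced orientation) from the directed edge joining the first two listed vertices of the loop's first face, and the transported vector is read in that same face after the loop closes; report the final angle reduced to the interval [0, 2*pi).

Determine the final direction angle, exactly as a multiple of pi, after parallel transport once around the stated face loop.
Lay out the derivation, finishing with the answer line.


enclosed vertex P1: corner angles sum to 2*pi, defect = 2*pi - 2*pi = 0
the final direction is the initial angle plus the enclosed defects, taken mod 2*pi in the induced orientation
final angle = (2/3)*pi + 0 = (2/3)*pi (mod 2*pi)

Answer: final direction angle = (2/3)*pi


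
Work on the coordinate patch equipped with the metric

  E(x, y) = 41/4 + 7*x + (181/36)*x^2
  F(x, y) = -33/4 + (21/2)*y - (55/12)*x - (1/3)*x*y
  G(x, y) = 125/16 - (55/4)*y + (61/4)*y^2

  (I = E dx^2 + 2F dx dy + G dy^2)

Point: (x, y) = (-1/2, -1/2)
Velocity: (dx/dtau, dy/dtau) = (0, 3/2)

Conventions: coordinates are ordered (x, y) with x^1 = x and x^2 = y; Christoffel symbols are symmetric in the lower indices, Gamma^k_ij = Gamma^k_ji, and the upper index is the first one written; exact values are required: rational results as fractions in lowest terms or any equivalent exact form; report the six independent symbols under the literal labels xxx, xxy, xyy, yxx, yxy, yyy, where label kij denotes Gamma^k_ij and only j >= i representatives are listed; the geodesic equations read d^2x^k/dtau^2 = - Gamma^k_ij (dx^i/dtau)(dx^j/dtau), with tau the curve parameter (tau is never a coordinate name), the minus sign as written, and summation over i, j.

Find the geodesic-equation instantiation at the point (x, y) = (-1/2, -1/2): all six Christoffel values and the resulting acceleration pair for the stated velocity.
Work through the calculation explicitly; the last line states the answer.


E = 1153/144, F = -271/24, G = 37/2 at the point
E_x = 71/36, E_y = 0, F_x = -53/12, F_y = 32/3, G_x = 0, G_y = -29
EG - F^2 = 11881/576;  g^inv = (576/11881) * [[37/2, 271/24], [271/24, 1153/144]]
first-kind symbols [ij,l] = (1/2)(d_i g_jl + d_j g_il - d_l g_ij): [xx,x] = E_x/2 = 71/72, [xx,y] = F_x - E_y/2 = -53/12, [xy,x] = E_y/2 = 0, [xy,y] = G_x/2 = 0, [yy,x] = F_y - G_x/2 = 32/3, [yy,y] = G_y/2 = -29/2
Gamma^x_ij = (G*[ij,x] - F*[ij,y])/(EG - F^2), Gamma^y_ij = (E*[ij,y] - F*[ij,x])/(EG - F^2)
Gamma_xxx = -18218/11881, Gamma_xxy = 0, Gamma_xyy = 19356/11881, Gamma_yxx = -13956/11881, Gamma_yxy = 0, Gamma_yyy = 2502/11881
d^2x/dtau^2 = -(Gamma_xxx*(0)^2 + 2*Gamma_xxy*(0)*(3/2) + Gamma_xyy*(3/2)^2) = -43551/11881
d^2y/dtau^2 = -(Gamma_yxx*(0)^2 + 2*Gamma_yxy*(0)*(3/2) + Gamma_yyy*(3/2)^2) = -11259/23762

Answer: Gamma_xxx = -18218/11881, Gamma_xxy = 0, Gamma_xyy = 19356/11881, Gamma_yxx = -13956/11881, Gamma_yxy = 0, Gamma_yyy = 2502/11881; accelerations (d^2x/dtau^2, d^2y/dtau^2) = (-43551/11881, -11259/23762)


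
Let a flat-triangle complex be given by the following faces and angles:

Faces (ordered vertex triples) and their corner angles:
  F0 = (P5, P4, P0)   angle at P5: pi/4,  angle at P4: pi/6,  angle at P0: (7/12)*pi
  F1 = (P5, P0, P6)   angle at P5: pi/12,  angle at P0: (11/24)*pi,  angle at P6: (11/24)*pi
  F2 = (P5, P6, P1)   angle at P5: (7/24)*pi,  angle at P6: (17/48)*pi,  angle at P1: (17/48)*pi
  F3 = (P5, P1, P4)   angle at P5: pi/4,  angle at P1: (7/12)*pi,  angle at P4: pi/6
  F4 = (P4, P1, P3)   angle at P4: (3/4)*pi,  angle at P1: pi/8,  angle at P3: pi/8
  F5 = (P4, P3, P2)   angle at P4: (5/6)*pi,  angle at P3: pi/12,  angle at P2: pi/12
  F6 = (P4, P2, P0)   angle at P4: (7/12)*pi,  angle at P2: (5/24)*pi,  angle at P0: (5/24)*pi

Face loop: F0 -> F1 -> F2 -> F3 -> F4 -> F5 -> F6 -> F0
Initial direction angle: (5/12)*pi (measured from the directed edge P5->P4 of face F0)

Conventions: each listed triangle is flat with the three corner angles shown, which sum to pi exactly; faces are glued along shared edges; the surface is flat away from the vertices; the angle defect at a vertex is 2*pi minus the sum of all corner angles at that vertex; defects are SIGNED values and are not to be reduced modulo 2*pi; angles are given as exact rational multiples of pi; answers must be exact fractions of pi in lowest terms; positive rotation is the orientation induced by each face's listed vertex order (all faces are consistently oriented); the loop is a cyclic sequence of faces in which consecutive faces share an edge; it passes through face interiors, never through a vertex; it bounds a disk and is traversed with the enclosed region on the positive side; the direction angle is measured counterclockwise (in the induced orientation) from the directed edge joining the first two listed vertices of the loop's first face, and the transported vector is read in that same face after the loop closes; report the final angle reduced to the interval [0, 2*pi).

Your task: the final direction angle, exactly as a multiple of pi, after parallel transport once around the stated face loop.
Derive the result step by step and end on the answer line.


enclosed vertex P4: corner angles sum to (5/2)*pi, defect = 2*pi - (5/2)*pi = -pi/2
enclosed vertex P5: corner angles sum to (7/8)*pi, defect = 2*pi - (7/8)*pi = (9/8)*pi
summing the enclosed defects onto the initial angle, mod 2*pi in the induced orientation:
final angle = (5/12)*pi + (5/8)*pi = (25/24)*pi (mod 2*pi)

Answer: final direction angle = (25/24)*pi


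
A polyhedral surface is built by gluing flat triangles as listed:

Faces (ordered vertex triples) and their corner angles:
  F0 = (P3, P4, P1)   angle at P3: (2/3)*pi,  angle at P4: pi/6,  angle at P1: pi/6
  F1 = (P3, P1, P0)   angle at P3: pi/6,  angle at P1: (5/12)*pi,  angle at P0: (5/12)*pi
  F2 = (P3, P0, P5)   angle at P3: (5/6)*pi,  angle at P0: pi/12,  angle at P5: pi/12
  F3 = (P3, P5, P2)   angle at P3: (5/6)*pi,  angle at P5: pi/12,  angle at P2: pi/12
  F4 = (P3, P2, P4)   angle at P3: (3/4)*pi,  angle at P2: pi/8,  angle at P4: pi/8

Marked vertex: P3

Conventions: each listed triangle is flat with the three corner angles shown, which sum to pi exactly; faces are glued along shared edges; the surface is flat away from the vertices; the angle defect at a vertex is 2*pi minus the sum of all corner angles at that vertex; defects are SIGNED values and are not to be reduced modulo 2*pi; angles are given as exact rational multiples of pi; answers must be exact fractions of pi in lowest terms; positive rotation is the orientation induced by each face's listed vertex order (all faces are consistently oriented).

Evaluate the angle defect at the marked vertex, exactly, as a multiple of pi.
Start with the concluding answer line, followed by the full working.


Answer: defect(P3) = (-5/4)*pi

Sum of corner angles at P3: (13/4)*pi
defect = 2*pi - (13/4)*pi


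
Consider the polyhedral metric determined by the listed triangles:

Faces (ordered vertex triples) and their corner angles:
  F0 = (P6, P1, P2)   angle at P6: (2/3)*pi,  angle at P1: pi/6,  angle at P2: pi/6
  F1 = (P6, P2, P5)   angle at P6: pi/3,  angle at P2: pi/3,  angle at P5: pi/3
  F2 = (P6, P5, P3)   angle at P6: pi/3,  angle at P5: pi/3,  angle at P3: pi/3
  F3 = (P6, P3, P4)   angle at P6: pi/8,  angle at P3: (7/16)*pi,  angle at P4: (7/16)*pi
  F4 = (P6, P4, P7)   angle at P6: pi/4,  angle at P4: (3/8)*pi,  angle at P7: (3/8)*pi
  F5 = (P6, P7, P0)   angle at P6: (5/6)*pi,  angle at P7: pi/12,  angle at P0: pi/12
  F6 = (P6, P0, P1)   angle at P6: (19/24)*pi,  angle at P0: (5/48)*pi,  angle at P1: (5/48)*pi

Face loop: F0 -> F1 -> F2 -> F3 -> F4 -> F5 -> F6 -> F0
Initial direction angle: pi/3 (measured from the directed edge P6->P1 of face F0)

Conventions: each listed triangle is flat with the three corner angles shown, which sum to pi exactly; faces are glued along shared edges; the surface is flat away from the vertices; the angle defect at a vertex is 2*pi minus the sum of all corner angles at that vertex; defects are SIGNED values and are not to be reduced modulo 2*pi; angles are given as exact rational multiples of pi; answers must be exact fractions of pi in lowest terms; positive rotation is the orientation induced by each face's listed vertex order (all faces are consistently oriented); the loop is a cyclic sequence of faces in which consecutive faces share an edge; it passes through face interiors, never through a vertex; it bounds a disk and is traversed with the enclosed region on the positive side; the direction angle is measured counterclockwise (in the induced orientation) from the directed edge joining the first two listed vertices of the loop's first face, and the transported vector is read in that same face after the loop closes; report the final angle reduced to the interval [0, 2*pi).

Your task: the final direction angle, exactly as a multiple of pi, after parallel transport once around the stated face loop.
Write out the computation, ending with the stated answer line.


enclosed vertex P6: corner angles sum to (10/3)*pi, defect = 2*pi - (10/3)*pi = (-4/3)*pi
holonomy = initial angle + sum of enclosed defects (mod 2*pi), positive in the induced orientation
final angle = pi/3 - (4/3)*pi = pi (mod 2*pi)

Answer: final direction angle = pi


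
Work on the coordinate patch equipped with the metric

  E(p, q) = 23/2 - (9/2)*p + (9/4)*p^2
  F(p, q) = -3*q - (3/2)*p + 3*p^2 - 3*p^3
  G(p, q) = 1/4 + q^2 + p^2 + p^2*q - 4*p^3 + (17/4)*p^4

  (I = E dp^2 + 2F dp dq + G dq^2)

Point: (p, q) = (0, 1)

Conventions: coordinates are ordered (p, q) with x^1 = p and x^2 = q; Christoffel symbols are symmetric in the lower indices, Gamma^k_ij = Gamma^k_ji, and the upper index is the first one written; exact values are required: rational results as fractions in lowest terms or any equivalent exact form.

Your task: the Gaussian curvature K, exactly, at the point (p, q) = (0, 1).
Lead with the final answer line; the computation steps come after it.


Answer: K = -556/1849

E = 23/2, F = -3, G = 5/4, EG - F^2 = 43/8 at the point
E_p = -9/2, E_q = 0, F_p = -3/2, F_q = -3, G_p = 0, G_q = 2
E_qq = 0, F_pq = 0, G_pp = 4
Compute both Brioschi determinants and normalise by (EG - F^2)^2.
M1 = [[-E_qq/2 + F_pq - G_pp/2, E_p/2, F_p - E_q/2], [F_q - G_p/2, E, F], [G_q/2, F, G]] = [[-2, -9/4, -3/2], [-3, 23/2, -3], [1, -3, 5/4]]; det M1 = -139/16
M2 = [[0, E_q/2, G_p/2], [E_q/2, E, F], [G_p/2, F, G]] = [[0, 0, 0], [0, 23/2, -3], [0, -3, 5/4]]; det M2 = 0
det M1 - det M2 = -139/16; K = -139/16 / (43/8)^2 = -556/1849


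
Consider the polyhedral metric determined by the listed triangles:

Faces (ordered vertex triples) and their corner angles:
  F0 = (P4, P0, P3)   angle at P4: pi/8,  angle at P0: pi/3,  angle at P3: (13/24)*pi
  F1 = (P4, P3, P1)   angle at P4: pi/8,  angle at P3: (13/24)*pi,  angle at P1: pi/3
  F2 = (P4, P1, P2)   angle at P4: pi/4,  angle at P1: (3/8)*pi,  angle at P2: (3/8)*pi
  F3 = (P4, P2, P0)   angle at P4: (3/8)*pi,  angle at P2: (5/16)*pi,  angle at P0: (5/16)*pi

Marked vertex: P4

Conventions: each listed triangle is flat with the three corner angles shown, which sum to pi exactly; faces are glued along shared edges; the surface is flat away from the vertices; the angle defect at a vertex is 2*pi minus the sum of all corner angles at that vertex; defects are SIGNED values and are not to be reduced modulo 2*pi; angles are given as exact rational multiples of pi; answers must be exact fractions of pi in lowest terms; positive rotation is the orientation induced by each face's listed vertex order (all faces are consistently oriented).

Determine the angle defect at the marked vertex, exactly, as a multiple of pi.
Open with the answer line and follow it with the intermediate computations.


Answer: defect(P4) = (9/8)*pi

Sum of corner angles at P4: (7/8)*pi
defect = 2*pi - (7/8)*pi


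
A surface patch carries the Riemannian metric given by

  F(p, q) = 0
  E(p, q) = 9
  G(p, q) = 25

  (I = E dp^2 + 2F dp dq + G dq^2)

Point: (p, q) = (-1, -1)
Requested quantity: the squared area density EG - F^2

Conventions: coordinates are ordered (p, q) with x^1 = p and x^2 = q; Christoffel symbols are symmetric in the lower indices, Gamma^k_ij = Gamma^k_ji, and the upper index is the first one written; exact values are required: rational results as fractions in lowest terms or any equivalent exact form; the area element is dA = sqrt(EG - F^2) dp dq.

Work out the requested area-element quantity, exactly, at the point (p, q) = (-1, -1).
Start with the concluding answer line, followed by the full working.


Answer: EG - F^2 = 225

E = 9, F = 0, G = 25; EG - F^2 = 225


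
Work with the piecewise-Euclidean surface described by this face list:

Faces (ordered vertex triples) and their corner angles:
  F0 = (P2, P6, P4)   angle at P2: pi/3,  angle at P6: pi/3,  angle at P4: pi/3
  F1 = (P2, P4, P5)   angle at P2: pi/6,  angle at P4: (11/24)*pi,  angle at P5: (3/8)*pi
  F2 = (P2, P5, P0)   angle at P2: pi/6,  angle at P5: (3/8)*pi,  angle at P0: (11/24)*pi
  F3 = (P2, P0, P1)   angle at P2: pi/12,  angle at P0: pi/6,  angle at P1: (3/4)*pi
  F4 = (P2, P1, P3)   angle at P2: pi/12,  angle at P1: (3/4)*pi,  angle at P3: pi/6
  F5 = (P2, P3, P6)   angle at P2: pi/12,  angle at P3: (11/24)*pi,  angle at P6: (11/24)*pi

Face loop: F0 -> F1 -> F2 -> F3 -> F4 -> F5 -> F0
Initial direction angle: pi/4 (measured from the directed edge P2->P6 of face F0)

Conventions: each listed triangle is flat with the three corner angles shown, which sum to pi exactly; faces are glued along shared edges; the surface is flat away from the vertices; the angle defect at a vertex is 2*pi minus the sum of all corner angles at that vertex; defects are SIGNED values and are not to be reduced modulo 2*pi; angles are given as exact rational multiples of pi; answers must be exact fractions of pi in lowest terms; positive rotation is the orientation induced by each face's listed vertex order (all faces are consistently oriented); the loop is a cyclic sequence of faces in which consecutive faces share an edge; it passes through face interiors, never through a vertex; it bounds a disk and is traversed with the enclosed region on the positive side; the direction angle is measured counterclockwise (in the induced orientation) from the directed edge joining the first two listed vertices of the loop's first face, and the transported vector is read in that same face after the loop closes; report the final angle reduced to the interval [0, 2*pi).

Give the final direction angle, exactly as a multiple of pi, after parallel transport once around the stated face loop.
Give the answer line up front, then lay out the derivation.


Answer: final direction angle = (4/3)*pi

enclosed vertex P2: corner angles sum to (11/12)*pi, defect = 2*pi - (11/12)*pi = (13/12)*pi
adding the enclosed defects to the starting angle (mod 2*pi, induced orientation) gives the holonomy
final angle = pi/4 + (13/12)*pi = (4/3)*pi (mod 2*pi)
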